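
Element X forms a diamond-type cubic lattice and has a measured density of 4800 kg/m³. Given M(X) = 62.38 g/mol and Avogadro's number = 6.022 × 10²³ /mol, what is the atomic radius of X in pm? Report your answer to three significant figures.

For a diamond cubic cell (Z = 8), a³ = Z·M/(N_A·ρ) = 8 × 62.38 / (6.022 × 10²³ × 4.800) = 1.726 × 10^-22 cm³, so a = 5.568 × 10^-8 cm = 556.8 pm.
Nearest neighbors lie along the body diagonal with √3·a = 8r, so r = 0.2165 × a = 121 pm.

121 pm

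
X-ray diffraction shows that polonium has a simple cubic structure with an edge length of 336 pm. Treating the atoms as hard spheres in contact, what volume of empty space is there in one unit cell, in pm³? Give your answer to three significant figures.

1.81 × 10^7 pm³

In a simple cubic lattice atoms touch along the cell edge, so a = 2r, so r = 0.5000a = 168.0 pm.
V_cell = a³ = 3.793 × 10^7 pm³; V_atoms = 1 × (4/3)πr³ = 1.986 × 10^7 pm³.
Empty space = 3.793 × 10^7 − 1.986 × 10^7 = 1.81 × 10^7 pm³.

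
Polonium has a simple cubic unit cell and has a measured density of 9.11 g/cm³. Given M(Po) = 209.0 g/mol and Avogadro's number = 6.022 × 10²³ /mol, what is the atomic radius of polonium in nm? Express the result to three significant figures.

0.168 nm

For a simple cubic cell (Z = 1), a³ = Z·M/(N_A·ρ) = 1 × 209.0 / (6.022 × 10²³ × 9.110) = 3.810 × 10^-23 cm³, so a = 3.365 × 10^-8 cm = 0.3365 nm.
Atoms touch along the cell edge, so a = 2r, so r = 0.5000 × a = 0.168 nm.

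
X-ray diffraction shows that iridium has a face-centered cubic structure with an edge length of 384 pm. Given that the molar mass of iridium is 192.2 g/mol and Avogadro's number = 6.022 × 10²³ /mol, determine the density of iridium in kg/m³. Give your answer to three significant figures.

An FCC unit cell contains Z = 4 atoms.
Cell volume: a³ = (384 pm)³ = (3.840 × 10^-8 cm)³ = 5.662 × 10^-23 cm³.
ρ = Z·M/(N_A·a³) = 4 × 192.2 / (6.022 × 10²³ × 5.662 × 10^-23) = 22.55 g/cm³ = 22500 kg/m³.

22500 kg/m³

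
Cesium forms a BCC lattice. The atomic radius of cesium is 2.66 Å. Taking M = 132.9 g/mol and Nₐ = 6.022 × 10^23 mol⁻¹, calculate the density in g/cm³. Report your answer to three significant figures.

1.90 g/cm³

In a BCC lattice, atoms touch along the body diagonal, so √3·a = 4r, giving a = 6.143 Å = 6.143 × 10^-8 cm.
With Z = 2, ρ = Z·M/(N_A·a³) = 2 × 132.9 / (6.022 × 10²³ × 2.318 × 10^-22) = 1.904 g/cm³.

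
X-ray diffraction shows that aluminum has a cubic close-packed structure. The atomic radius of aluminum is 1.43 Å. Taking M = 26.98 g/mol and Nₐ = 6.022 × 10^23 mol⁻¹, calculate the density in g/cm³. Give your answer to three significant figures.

In an FCC lattice, atoms touch along the face diagonal, so √2·a = 4r, giving a = 4.045 Å = 4.045 × 10^-8 cm.
With Z = 4, ρ = Z·M/(N_A·a³) = 4 × 26.98 / (6.022 × 10²³ × 6.617 × 10^-23) = 2.708 g/cm³.

2.71 g/cm³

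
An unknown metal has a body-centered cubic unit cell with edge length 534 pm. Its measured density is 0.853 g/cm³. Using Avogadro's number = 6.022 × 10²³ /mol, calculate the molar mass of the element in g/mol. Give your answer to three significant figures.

39.1 g/mol

A BCC cell has Z = 2 atoms; a = 5.340 × 10^-8 cm.
M = ρ·N_A·a³/Z = 0.853 × 6.022 × 10²³ × 1.523 × 10^-22 / 2 = 39.1 g/mol.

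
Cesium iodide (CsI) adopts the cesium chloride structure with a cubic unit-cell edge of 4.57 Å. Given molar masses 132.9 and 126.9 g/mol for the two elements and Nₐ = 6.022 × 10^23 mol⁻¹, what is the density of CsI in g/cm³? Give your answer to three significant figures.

4.52 g/cm³

The cesium chloride structure contains Z = 1 formula unit per cell; M(CsI) = 132.9 + 126.9 = 259.8 g/mol.
a³ = (4.570 × 10^-8 cm)³ = 9.544 × 10^-23 cm³.
ρ = 1 × 259.8 / (6.022 × 10²³ × 9.544 × 10^-23) = 4.520 g/cm³.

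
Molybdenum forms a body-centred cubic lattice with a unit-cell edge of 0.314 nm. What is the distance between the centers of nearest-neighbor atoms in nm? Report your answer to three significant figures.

In a BCC structure, atoms touch along the body diagonal, so √3·a = 4r; the nearest-neighbor distance equals 2r = 0.8660·a.
d = 0.8660 × 0.314 = 0.272 nm.

0.272 nm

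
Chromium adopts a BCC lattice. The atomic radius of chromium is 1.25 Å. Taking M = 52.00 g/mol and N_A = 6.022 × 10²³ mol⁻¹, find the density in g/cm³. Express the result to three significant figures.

7.18 g/cm³

In a BCC lattice, atoms touch along the body diagonal, so √3·a = 4r, giving a = 2.887 Å = 2.887 × 10^-8 cm.
With Z = 2, ρ = Z·M/(N_A·a³) = 2 × 52.00 / (6.022 × 10²³ × 2.406 × 10^-23) = 7.179 g/cm³.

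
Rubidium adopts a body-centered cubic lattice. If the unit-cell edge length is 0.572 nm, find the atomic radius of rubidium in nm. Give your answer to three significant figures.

0.248 nm

In a BCC lattice, atoms touch along the body diagonal, so √3·a = 4r.
r = √3·a/4 = 1.7321 × 0.572 / 4 = 0.248 nm.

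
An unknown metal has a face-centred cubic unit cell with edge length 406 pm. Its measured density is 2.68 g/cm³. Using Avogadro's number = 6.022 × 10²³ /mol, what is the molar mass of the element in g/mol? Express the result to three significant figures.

An FCC cell has Z = 4 atoms; a = 4.060 × 10^-8 cm.
M = ρ·N_A·a³/Z = 2.68 × 6.022 × 10²³ × 6.692 × 10^-23 / 4 = 27.0 g/mol.

27.0 g/mol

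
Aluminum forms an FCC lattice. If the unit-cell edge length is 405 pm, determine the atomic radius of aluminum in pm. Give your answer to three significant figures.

In an FCC lattice, atoms touch along the face diagonal, so √2·a = 4r.
r = √2·a/4 = 1.4142 × 405 / 4 = 143 pm.

143 pm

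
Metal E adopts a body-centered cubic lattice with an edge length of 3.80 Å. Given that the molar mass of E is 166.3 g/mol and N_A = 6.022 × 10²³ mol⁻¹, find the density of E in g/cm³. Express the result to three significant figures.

A BCC unit cell contains Z = 2 atoms.
Cell volume: a³ = (3.80 Å)³ = (3.800 × 10^-8 cm)³ = 5.487 × 10^-23 cm³.
ρ = Z·M/(N_A·a³) = 2 × 166.3 / (6.022 × 10²³ × 5.487 × 10^-23) = 10.07 g/cm³.

10.1 g/cm³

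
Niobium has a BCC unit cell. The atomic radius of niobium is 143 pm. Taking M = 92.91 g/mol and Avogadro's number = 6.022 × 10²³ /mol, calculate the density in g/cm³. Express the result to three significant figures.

8.57 g/cm³

In a BCC lattice, atoms touch along the body diagonal, so √3·a = 4r, giving a = 330.2 pm = 3.302 × 10^-8 cm.
With Z = 2, ρ = Z·M/(N_A·a³) = 2 × 92.91 / (6.022 × 10²³ × 3.602 × 10^-23) = 8.567 g/cm³.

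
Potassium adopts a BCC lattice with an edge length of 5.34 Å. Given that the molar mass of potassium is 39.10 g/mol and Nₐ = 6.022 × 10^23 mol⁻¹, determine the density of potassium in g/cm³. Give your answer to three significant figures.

A BCC unit cell contains Z = 2 atoms.
Cell volume: a³ = (5.34 Å)³ = (5.340 × 10^-8 cm)³ = 1.523 × 10^-22 cm³.
ρ = Z·M/(N_A·a³) = 2 × 39.10 / (6.022 × 10²³ × 1.523 × 10^-22) = 0.8528 g/cm³.

0.853 g/cm³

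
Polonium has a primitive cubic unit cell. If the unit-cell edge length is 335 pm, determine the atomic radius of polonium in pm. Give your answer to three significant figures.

168 pm

In a simple cubic lattice, atoms touch along the cell edge, so a = 2r.
r = a/2 = 335/2 = 168 pm.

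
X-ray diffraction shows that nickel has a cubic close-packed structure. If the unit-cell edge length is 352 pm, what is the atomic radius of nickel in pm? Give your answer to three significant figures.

In an FCC lattice, atoms touch along the face diagonal, so √2·a = 4r.
r = √2·a/4 = 1.4142 × 352 / 4 = 124 pm.

124 pm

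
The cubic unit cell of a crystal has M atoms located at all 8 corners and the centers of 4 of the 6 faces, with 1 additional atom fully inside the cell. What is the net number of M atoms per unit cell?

4

Corner atoms are shared by 8 cells (1/8 each), face atoms by 2 (1/2 each), interior atoms are unshared.
Net atoms = 8 × 1/8 + 4 × 1/2 + 1 = 1 + 2 + 1 = 4.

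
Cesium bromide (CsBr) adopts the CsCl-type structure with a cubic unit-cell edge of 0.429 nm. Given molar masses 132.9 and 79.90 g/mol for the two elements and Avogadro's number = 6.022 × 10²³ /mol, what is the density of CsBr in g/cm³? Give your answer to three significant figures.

4.48 g/cm³

The CsCl-type structure contains Z = 1 formula unit per cell; M(CsBr) = 132.9 + 79.90 = 212.8 g/mol.
a³ = (4.290 × 10^-8 cm)³ = 7.895 × 10^-23 cm³.
ρ = 1 × 212.8 / (6.022 × 10²³ × 7.895 × 10^-23) = 4.476 g/cm³.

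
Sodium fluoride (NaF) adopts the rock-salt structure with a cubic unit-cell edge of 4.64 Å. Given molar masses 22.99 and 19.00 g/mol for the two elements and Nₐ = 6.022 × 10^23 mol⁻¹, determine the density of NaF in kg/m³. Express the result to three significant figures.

The rock-salt structure contains Z = 4 formula units per cell; M(NaF) = 22.99 + 19.00 = 41.99 g/mol.
a³ = (4.640 × 10^-8 cm)³ = 9.990 × 10^-23 cm³.
ρ = 4 × 41.99 / (6.022 × 10²³ × 9.990 × 10^-23) = 2.792 g/cm³ = 2790 kg/m³.

2790 kg/m³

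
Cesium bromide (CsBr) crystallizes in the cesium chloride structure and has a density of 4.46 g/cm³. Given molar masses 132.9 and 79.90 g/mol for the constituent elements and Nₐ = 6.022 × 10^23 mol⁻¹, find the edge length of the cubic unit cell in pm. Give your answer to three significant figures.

430 pm

M(CsBr) = 212.8 g/mol; Z = 1 formula unit per cell.
a³ = Z·M/(N_A·ρ) = 1 × 212.8 / (6.022 × 10²³ × 4.46) = 7.923 × 10^-23 cm³, so a = 4.295 × 10^-8 cm = 430 pm.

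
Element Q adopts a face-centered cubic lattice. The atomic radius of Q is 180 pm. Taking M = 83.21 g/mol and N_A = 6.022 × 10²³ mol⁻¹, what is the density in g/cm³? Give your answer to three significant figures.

In an FCC lattice, atoms touch along the face diagonal, so √2·a = 4r, giving a = 509.1 pm = 5.091 × 10^-8 cm.
With Z = 4, ρ = Z·M/(N_A·a³) = 4 × 83.21 / (6.022 × 10²³ × 1.320 × 10^-22) = 4.188 g/cm³.

4.19 g/cm³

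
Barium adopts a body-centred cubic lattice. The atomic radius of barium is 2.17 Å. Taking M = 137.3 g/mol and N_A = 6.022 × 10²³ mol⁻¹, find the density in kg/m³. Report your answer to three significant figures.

3620 kg/m³

In a BCC lattice, atoms touch along the body diagonal, so √3·a = 4r, giving a = 5.011 Å = 5.011 × 10^-8 cm.
With Z = 2, ρ = Z·M/(N_A·a³) = 2 × 137.3 / (6.022 × 10²³ × 1.259 × 10^-22) = 3.623 g/cm³ = 3620 kg/m³.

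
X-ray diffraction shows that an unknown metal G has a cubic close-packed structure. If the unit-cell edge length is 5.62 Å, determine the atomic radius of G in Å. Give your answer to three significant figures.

In an FCC lattice, atoms touch along the face diagonal, so √2·a = 4r.
r = √2·a/4 = 1.4142 × 5.62 / 4 = 1.99 Å.

1.99 Å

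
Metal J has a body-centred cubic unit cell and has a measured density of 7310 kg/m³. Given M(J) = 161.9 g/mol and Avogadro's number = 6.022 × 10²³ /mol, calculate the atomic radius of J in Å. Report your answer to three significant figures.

1.81 Å

For a BCC cell (Z = 2), a³ = Z·M/(N_A·ρ) = 2 × 161.9 / (6.022 × 10²³ × 7.310) = 7.356 × 10^-23 cm³, so a = 4.190 × 10^-8 cm = 4.190 Å.
Atoms touch along the body diagonal, so √3·a = 4r, so r = 0.4330 × a = 1.81 Å.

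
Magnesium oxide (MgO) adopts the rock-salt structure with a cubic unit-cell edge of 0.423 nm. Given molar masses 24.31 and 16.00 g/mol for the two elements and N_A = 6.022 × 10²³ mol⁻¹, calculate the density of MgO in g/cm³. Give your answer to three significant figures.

The rock-salt structure contains Z = 4 formula units per cell; M(MgO) = 24.31 + 16.00 = 40.31 g/mol.
a³ = (4.230 × 10^-8 cm)³ = 7.569 × 10^-23 cm³.
ρ = 4 × 40.31 / (6.022 × 10²³ × 7.569 × 10^-23) = 3.538 g/cm³.

3.54 g/cm³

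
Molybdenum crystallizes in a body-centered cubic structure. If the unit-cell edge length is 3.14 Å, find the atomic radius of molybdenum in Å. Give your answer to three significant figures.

1.36 Å

In a BCC lattice, atoms touch along the body diagonal, so √3·a = 4r.
r = √3·a/4 = 1.7321 × 3.14 / 4 = 1.36 Å.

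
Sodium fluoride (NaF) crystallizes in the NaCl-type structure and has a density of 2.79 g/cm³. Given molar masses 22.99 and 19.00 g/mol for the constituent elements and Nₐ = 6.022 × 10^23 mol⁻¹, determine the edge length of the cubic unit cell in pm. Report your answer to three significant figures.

M(NaF) = 41.99 g/mol; Z = 4 formula units per cell.
a³ = Z·M/(N_A·ρ) = 4 × 41.99 / (6.022 × 10²³ × 2.79) = 9.997 × 10^-23 cm³, so a = 4.641 × 10^-8 cm = 464 pm.

464 pm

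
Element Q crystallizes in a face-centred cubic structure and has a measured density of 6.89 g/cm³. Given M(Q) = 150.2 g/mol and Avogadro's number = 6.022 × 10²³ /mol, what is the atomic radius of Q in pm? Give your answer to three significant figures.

For an FCC cell (Z = 4), a³ = Z·M/(N_A·ρ) = 4 × 150.2 / (6.022 × 10²³ × 6.890) = 1.448 × 10^-22 cm³, so a = 5.251 × 10^-8 cm = 525.1 pm.
Atoms touch along the face diagonal, so √2·a = 4r, so r = 0.3536 × a = 186 pm.

186 pm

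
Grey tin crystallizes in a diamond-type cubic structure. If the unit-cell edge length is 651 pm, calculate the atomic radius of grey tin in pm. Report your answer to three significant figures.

141 pm

In a diamond cubic lattice, nearest neighbors lie along the body diagonal with √3·a = 8r.
r = √3·a/8 = 1.7321 × 651 / 8 = 141 pm.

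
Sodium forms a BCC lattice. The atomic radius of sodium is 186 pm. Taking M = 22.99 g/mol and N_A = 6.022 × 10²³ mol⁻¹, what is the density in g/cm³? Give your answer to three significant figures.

In a BCC lattice, atoms touch along the body diagonal, so √3·a = 4r, giving a = 429.5 pm = 4.295 × 10^-8 cm.
With Z = 2, ρ = Z·M/(N_A·a³) = 2 × 22.99 / (6.022 × 10²³ × 7.926 × 10^-23) = 0.9634 g/cm³.

0.963 g/cm³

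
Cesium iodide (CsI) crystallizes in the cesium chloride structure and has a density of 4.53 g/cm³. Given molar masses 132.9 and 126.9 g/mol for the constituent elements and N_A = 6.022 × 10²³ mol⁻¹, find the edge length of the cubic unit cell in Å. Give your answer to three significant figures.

M(CsI) = 259.8 g/mol; Z = 1 formula unit per cell.
a³ = Z·M/(N_A·ρ) = 1 × 259.8 / (6.022 × 10²³ × 4.53) = 9.524 × 10^-23 cm³, so a = 4.567 × 10^-8 cm = 4.57 Å.

4.57 Å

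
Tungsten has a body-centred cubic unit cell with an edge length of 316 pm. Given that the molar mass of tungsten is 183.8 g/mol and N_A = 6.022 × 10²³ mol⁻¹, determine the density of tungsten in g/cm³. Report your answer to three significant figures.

19.3 g/cm³

A BCC unit cell contains Z = 2 atoms.
Cell volume: a³ = (316 pm)³ = (3.160 × 10^-8 cm)³ = 3.155 × 10^-23 cm³.
ρ = Z·M/(N_A·a³) = 2 × 183.8 / (6.022 × 10²³ × 3.155 × 10^-23) = 19.35 g/cm³.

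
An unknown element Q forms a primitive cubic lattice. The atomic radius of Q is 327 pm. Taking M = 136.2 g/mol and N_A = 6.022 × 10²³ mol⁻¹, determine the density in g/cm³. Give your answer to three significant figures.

In a simple cubic lattice, atoms touch along the cell edge, so a = 2r, giving a = 654.0 pm = 6.540 × 10^-8 cm.
With Z = 1, ρ = Z·M/(N_A·a³) = 1 × 136.2 / (6.022 × 10²³ × 2.797 × 10^-22) = 0.8085 g/cm³.

0.809 g/cm³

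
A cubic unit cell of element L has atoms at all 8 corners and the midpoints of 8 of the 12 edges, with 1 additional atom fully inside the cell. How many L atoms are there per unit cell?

4

Corner atoms are shared by 8 cells (1/8 each), edge atoms by 4 (1/4 each), interior atoms are unshared.
Net atoms = 8 × 1/8 + 8 × 1/4 + 1 = 1 + 2 + 1 = 4.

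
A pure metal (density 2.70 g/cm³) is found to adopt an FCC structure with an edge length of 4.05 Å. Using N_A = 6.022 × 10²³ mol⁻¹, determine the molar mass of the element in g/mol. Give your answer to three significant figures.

27.0 g/mol

An FCC cell has Z = 4 atoms; a = 4.050 × 10^-8 cm.
M = ρ·N_A·a³/Z = 2.70 × 6.022 × 10²³ × 6.643 × 10^-23 / 4 = 27.0 g/mol.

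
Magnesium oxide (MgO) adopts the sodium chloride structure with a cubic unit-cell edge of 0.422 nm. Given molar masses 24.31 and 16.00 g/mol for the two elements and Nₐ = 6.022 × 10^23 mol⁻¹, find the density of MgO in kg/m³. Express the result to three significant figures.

The sodium chloride structure contains Z = 4 formula units per cell; M(MgO) = 24.31 + 16.00 = 40.31 g/mol.
a³ = (4.220 × 10^-8 cm)³ = 7.515 × 10^-23 cm³.
ρ = 4 × 40.31 / (6.022 × 10²³ × 7.515 × 10^-23) = 3.563 g/cm³ = 3560 kg/m³.

3560 kg/m³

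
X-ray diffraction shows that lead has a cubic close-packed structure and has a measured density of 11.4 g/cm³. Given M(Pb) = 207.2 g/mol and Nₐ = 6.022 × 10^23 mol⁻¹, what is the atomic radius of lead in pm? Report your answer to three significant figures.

175 pm

For an FCC cell (Z = 4), a³ = Z·M/(N_A·ρ) = 4 × 207.2 / (6.022 × 10²³ × 11.40) = 1.207 × 10^-22 cm³, so a = 4.942 × 10^-8 cm = 494.2 pm.
Atoms touch along the face diagonal, so √2·a = 4r, so r = 0.3536 × a = 175 pm.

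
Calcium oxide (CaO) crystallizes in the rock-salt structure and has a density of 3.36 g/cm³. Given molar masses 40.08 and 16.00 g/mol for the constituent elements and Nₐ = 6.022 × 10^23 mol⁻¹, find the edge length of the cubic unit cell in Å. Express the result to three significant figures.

M(CaO) = 56.08 g/mol; Z = 4 formula units per cell.
a³ = Z·M/(N_A·ρ) = 4 × 56.08 / (6.022 × 10²³ × 3.36) = 1.109 × 10^-22 cm³, so a = 4.804 × 10^-8 cm = 4.80 Å.

4.80 Å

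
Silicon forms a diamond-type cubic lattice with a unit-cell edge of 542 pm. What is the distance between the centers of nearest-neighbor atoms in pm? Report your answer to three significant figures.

235 pm

In a diamond cubic structure, nearest neighbors lie along the body diagonal with √3·a = 8r; the nearest-neighbor distance equals 2r = 0.4330·a.
d = 0.4330 × 542 = 235 pm.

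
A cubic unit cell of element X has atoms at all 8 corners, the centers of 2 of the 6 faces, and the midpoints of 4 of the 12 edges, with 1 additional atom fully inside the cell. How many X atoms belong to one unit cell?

4

Corner atoms are shared by 8 cells (1/8 each), face atoms by 2 (1/2 each), edge atoms by 4 (1/4 each), interior atoms are unshared.
Net atoms = 8 × 1/8 + 2 × 1/2 + 4 × 1/4 + 1 = 1 + 1 + 1 + 1 = 4.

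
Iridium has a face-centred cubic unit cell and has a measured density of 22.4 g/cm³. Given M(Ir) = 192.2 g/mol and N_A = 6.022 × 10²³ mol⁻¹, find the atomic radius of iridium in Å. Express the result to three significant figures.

1.36 Å

For an FCC cell (Z = 4), a³ = Z·M/(N_A·ρ) = 4 × 192.2 / (6.022 × 10²³ × 22.40) = 5.699 × 10^-23 cm³, so a = 3.848 × 10^-8 cm = 3.848 Å.
Atoms touch along the face diagonal, so √2·a = 4r, so r = 0.3536 × a = 1.36 Å.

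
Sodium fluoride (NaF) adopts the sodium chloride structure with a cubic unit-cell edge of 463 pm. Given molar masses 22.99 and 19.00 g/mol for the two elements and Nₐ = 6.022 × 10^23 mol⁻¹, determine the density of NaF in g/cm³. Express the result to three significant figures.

The sodium chloride structure contains Z = 4 formula units per cell; M(NaF) = 22.99 + 19.00 = 41.99 g/mol.
a³ = (4.630 × 10^-8 cm)³ = 9.925 × 10^-23 cm³.
ρ = 4 × 41.99 / (6.022 × 10²³ × 9.925 × 10^-23) = 2.810 g/cm³.

2.81 g/cm³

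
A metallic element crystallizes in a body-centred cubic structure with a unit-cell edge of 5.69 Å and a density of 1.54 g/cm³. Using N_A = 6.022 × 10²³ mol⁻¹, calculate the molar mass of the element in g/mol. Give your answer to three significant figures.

85.4 g/mol

A BCC cell has Z = 2 atoms; a = 5.690 × 10^-8 cm.
M = ρ·N_A·a³/Z = 1.54 × 6.022 × 10²³ × 1.842 × 10^-22 / 2 = 85.4 g/mol.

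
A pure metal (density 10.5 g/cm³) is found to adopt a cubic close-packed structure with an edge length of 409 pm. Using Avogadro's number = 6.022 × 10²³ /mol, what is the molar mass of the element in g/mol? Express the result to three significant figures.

An FCC cell has Z = 4 atoms; a = 4.090 × 10^-8 cm.
M = ρ·N_A·a³/Z = 10.5 × 6.022 × 10²³ × 6.842 × 10^-23 / 4 = 108 g/mol.

108 g/mol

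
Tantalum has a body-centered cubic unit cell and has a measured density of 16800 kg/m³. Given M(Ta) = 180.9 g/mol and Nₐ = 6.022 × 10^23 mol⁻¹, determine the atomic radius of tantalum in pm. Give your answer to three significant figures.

For a BCC cell (Z = 2), a³ = Z·M/(N_A·ρ) = 2 × 180.9 / (6.022 × 10²³ × 16.80) = 3.576 × 10^-23 cm³, so a = 3.295 × 10^-8 cm = 329.5 pm.
Atoms touch along the body diagonal, so √3·a = 4r, so r = 0.4330 × a = 143 pm.

143 pm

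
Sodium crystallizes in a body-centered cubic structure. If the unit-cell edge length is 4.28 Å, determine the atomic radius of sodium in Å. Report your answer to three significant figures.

In a BCC lattice, atoms touch along the body diagonal, so √3·a = 4r.
r = √3·a/4 = 1.7321 × 4.28 / 4 = 1.85 Å.

1.85 Å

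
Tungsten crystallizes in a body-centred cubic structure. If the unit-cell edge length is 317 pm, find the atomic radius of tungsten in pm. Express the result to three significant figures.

137 pm

In a BCC lattice, atoms touch along the body diagonal, so √3·a = 4r.
r = √3·a/4 = 1.7321 × 317 / 4 = 137 pm.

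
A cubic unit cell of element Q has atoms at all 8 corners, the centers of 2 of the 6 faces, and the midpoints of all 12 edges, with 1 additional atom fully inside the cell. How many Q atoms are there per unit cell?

6

Corner atoms are shared by 8 cells (1/8 each), face atoms by 2 (1/2 each), edge atoms by 4 (1/4 each), interior atoms are unshared.
Net atoms = 8 × 1/8 + 2 × 1/2 + 12 × 1/4 + 1 = 1 + 1 + 3 + 1 = 6.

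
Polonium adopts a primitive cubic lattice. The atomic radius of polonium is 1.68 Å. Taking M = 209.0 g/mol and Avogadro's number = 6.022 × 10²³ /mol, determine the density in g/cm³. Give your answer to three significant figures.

In a simple cubic lattice, atoms touch along the cell edge, so a = 2r, giving a = 3.360 Å = 3.360 × 10^-8 cm.
With Z = 1, ρ = Z·M/(N_A·a³) = 1 × 209.0 / (6.022 × 10²³ × 3.793 × 10^-23) = 9.149 g/cm³.

9.15 g/cm³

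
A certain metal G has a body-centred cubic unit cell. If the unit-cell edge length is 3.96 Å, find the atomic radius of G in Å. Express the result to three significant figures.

In a BCC lattice, atoms touch along the body diagonal, so √3·a = 4r.
r = √3·a/4 = 1.7321 × 3.96 / 4 = 1.71 Å.

1.71 Å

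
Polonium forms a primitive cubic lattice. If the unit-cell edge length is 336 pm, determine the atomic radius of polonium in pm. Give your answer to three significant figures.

168 pm

In a simple cubic lattice, atoms touch along the cell edge, so a = 2r.
r = a/2 = 336/2 = 168 pm.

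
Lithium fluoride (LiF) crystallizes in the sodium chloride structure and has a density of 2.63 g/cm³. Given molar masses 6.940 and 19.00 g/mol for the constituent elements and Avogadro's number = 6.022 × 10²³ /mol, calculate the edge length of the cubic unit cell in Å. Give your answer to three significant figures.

4.03 Å

M(LiF) = 25.94 g/mol; Z = 4 formula units per cell.
a³ = Z·M/(N_A·ρ) = 4 × 25.94 / (6.022 × 10²³ × 2.63) = 6.551 × 10^-23 cm³, so a = 4.031 × 10^-8 cm = 4.03 Å.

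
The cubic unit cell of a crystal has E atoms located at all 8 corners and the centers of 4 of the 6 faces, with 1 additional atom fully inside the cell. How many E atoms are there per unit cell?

Corner atoms are shared by 8 cells (1/8 each), face atoms by 2 (1/2 each), interior atoms are unshared.
Net atoms = 8 × 1/8 + 4 × 1/2 + 1 = 1 + 2 + 1 = 4.

4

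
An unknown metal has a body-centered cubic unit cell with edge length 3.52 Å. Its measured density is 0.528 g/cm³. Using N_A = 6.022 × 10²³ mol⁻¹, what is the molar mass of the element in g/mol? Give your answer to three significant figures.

A BCC cell has Z = 2 atoms; a = 3.520 × 10^-8 cm.
M = ρ·N_A·a³/Z = 0.528 × 6.022 × 10²³ × 4.361 × 10^-23 / 2 = 6.93 g/mol.

6.93 g/mol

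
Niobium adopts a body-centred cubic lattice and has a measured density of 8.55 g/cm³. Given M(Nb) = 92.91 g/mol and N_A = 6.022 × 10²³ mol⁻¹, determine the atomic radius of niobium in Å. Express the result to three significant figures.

1.43 Å

For a BCC cell (Z = 2), a³ = Z·M/(N_A·ρ) = 2 × 92.91 / (6.022 × 10²³ × 8.550) = 3.609 × 10^-23 cm³, so a = 3.305 × 10^-8 cm = 3.305 Å.
Atoms touch along the body diagonal, so √3·a = 4r, so r = 0.4330 × a = 1.43 Å.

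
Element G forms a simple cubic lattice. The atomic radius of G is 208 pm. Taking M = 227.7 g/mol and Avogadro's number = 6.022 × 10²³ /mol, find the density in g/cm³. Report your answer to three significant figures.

5.25 g/cm³

In a simple cubic lattice, atoms touch along the cell edge, so a = 2r, giving a = 416.0 pm = 4.160 × 10^-8 cm.
With Z = 1, ρ = Z·M/(N_A·a³) = 1 × 227.7 / (6.022 × 10²³ × 7.199 × 10^-23) = 5.252 g/cm³.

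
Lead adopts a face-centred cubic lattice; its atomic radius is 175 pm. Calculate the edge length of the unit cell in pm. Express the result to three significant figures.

In an FCC lattice, atoms touch along the face diagonal, so √2·a = 4r.
a = 4r/√2 = 4 × 175 / 1.4142 = 495 pm.

495 pm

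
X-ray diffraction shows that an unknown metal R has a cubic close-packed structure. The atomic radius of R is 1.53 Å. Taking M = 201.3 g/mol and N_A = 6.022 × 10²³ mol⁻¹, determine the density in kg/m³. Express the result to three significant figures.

In an FCC lattice, atoms touch along the face diagonal, so √2·a = 4r, giving a = 4.327 Å = 4.327 × 10^-8 cm.
With Z = 4, ρ = Z·M/(N_A·a³) = 4 × 201.3 / (6.022 × 10²³ × 8.104 × 10^-23) = 16.50 g/cm³ = 16500 kg/m³.

16500 kg/m³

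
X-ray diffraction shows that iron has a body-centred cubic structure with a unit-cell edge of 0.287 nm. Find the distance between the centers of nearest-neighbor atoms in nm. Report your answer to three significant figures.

In a BCC structure, atoms touch along the body diagonal, so √3·a = 4r; the nearest-neighbor distance equals 2r = 0.8660·a.
d = 0.8660 × 0.287 = 0.249 nm.

0.249 nm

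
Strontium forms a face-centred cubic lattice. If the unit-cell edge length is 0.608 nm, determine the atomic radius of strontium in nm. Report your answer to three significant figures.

In an FCC lattice, atoms touch along the face diagonal, so √2·a = 4r.
r = √2·a/4 = 1.4142 × 0.608 / 4 = 0.215 nm.

0.215 nm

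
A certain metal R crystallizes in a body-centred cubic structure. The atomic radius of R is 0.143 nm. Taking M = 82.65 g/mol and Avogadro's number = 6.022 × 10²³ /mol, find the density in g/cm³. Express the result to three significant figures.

7.62 g/cm³

In a BCC lattice, atoms touch along the body diagonal, so √3·a = 4r, giving a = 0.3302 nm = 3.302 × 10^-8 cm.
With Z = 2, ρ = Z·M/(N_A·a³) = 2 × 82.65 / (6.022 × 10²³ × 3.602 × 10^-23) = 7.621 g/cm³.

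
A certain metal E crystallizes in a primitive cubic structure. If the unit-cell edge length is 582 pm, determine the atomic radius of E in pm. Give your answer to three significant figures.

In a simple cubic lattice, atoms touch along the cell edge, so a = 2r.
r = a/2 = 582/2 = 291 pm.

291 pm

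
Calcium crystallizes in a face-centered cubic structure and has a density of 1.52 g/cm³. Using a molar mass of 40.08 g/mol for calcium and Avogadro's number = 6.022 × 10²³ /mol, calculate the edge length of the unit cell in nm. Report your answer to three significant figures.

0.560 nm

With Z = 4 atoms per FCC cell, a³ = Z·M/(N_A·ρ) = 4 × 40.08 / (6.022 × 10²³ × 1.520 g/cm³) = 1.751 × 10^-22 cm³.
a = (1.751 × 10^-22)^(1/3) = 5.595 × 10^-8 cm = 0.560 nm.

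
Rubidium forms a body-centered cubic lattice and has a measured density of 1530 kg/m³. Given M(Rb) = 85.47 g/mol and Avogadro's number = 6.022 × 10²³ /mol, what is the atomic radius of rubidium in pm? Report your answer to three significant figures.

247 pm

For a BCC cell (Z = 2), a³ = Z·M/(N_A·ρ) = 2 × 85.47 / (6.022 × 10²³ × 1.530) = 1.855 × 10^-22 cm³, so a = 5.703 × 10^-8 cm = 570.3 pm.
Atoms touch along the body diagonal, so √3·a = 4r, so r = 0.4330 × a = 247 pm.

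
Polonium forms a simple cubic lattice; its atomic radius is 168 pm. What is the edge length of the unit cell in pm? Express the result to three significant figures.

In a simple cubic lattice, atoms touch along the cell edge, so a = 2r.
a = 2r = 2 × 168 = 336 pm.

336 pm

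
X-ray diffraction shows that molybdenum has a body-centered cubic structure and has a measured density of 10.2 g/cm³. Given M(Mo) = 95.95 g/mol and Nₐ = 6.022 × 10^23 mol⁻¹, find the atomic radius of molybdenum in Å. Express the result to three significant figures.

For a BCC cell (Z = 2), a³ = Z·M/(N_A·ρ) = 2 × 95.95 / (6.022 × 10²³ × 10.20) = 3.124 × 10^-23 cm³, so a = 3.150 × 10^-8 cm = 3.150 Å.
Atoms touch along the body diagonal, so √3·a = 4r, so r = 0.4330 × a = 1.36 Å.

1.36 Å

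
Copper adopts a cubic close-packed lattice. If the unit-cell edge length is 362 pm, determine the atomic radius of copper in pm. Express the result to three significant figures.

128 pm

In an FCC lattice, atoms touch along the face diagonal, so √2·a = 4r.
r = √2·a/4 = 1.4142 × 362 / 4 = 128 pm.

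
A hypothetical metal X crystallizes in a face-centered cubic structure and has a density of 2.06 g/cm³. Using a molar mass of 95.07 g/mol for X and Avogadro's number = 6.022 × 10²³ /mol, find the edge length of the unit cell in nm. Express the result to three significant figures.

0.674 nm

With Z = 4 atoms per FCC cell, a³ = Z·M/(N_A·ρ) = 4 × 95.07 / (6.022 × 10²³ × 2.060 g/cm³) = 3.065 × 10^-22 cm³.
a = (3.065 × 10^-22)^(1/3) = 6.743 × 10^-8 cm = 0.674 nm.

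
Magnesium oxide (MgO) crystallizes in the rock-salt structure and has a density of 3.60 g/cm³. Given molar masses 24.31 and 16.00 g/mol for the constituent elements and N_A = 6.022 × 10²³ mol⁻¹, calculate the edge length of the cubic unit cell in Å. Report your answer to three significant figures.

M(MgO) = 40.31 g/mol; Z = 4 formula units per cell.
a³ = Z·M/(N_A·ρ) = 4 × 40.31 / (6.022 × 10²³ × 3.60) = 7.438 × 10^-23 cm³, so a = 4.205 × 10^-8 cm = 4.21 Å.

4.21 Å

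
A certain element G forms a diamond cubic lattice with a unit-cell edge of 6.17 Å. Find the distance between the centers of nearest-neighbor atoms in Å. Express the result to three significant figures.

2.67 Å

In a diamond cubic structure, nearest neighbors lie along the body diagonal with √3·a = 8r; the nearest-neighbor distance equals 2r = 0.4330·a.
d = 0.4330 × 6.17 = 2.67 Å.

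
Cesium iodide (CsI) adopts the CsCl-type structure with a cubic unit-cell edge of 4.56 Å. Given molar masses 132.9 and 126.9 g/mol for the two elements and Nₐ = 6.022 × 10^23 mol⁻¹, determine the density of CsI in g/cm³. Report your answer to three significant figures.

The CsCl-type structure contains Z = 1 formula unit per cell; M(CsI) = 132.9 + 126.9 = 259.8 g/mol.
a³ = (4.560 × 10^-8 cm)³ = 9.482 × 10^-23 cm³.
ρ = 1 × 259.8 / (6.022 × 10²³ × 9.482 × 10^-23) = 4.550 g/cm³.

4.55 g/cm³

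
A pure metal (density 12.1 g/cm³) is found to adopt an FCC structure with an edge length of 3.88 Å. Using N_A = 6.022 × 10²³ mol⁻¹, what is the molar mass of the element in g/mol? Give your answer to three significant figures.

106 g/mol

An FCC cell has Z = 4 atoms; a = 3.880 × 10^-8 cm.
M = ρ·N_A·a³/Z = 12.1 × 6.022 × 10²³ × 5.841 × 10^-23 / 4 = 106 g/mol.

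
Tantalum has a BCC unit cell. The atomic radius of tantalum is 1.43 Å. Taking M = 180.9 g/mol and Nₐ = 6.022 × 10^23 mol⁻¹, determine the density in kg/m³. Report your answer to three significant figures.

In a BCC lattice, atoms touch along the body diagonal, so √3·a = 4r, giving a = 3.302 Å = 3.302 × 10^-8 cm.
With Z = 2, ρ = Z·M/(N_A·a³) = 2 × 180.9 / (6.022 × 10²³ × 3.602 × 10^-23) = 16.68 g/cm³ = 16700 kg/m³.

16700 kg/m³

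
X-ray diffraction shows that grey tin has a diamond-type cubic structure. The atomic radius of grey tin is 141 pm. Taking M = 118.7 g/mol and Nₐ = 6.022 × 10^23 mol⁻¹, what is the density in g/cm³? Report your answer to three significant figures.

In a diamond cubic lattice, nearest neighbors lie along the body diagonal with √3·a = 8r, giving a = 651.3 pm = 6.513 × 10^-8 cm.
With Z = 8, ρ = Z·M/(N_A·a³) = 8 × 118.7 / (6.022 × 10²³ × 2.762 × 10^-22) = 5.709 g/cm³.

5.71 g/cm³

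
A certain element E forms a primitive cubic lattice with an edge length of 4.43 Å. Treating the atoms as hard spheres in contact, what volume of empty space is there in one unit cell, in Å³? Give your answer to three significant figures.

41.4 Å³

In a simple cubic lattice atoms touch along the cell edge, so a = 2r, so r = 0.5000a = 2.215 Å.
V_cell = a³ = 86.94 Å³; V_atoms = 1 × (4/3)πr³ = 45.52 Å³.
Empty space = 86.94 − 45.52 = 41.4 Å³.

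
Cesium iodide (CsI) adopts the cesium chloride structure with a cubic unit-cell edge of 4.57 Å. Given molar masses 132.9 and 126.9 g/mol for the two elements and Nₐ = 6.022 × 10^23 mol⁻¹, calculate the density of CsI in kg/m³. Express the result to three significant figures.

4520 kg/m³

The cesium chloride structure contains Z = 1 formula unit per cell; M(CsI) = 132.9 + 126.9 = 259.8 g/mol.
a³ = (4.570 × 10^-8 cm)³ = 9.544 × 10^-23 cm³.
ρ = 1 × 259.8 / (6.022 × 10²³ × 9.544 × 10^-23) = 4.520 g/cm³ = 4520 kg/m³.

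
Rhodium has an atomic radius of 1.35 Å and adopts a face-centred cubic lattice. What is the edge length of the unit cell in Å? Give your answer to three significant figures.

In an FCC lattice, atoms touch along the face diagonal, so √2·a = 4r.
a = 4r/√2 = 4 × 1.35 / 1.4142 = 3.82 Å.

3.82 Å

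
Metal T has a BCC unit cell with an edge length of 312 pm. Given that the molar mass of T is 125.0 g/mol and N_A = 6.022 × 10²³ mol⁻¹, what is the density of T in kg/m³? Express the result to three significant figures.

A BCC unit cell contains Z = 2 atoms.
Cell volume: a³ = (312 pm)³ = (3.120 × 10^-8 cm)³ = 3.037 × 10^-23 cm³.
ρ = Z·M/(N_A·a³) = 2 × 125.0 / (6.022 × 10²³ × 3.037 × 10^-23) = 13.67 g/cm³ = 13700 kg/m³.

13700 kg/m³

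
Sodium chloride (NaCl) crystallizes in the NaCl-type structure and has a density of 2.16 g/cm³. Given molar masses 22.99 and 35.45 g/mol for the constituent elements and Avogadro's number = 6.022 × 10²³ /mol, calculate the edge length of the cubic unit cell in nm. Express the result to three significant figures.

M(NaCl) = 58.44 g/mol; Z = 4 formula units per cell.
a³ = Z·M/(N_A·ρ) = 4 × 58.44 / (6.022 × 10²³ × 2.16) = 1.797 × 10^-22 cm³, so a = 5.643 × 10^-8 cm = 0.564 nm.

0.564 nm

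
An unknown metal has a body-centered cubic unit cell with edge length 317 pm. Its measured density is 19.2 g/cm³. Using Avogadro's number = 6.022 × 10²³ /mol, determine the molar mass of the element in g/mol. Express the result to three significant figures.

A BCC cell has Z = 2 atoms; a = 3.170 × 10^-8 cm.
M = ρ·N_A·a³/Z = 19.2 × 6.022 × 10²³ × 3.186 × 10^-23 / 2 = 184 g/mol.

184 g/mol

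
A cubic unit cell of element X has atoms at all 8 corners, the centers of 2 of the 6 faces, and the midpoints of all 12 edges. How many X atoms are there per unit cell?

5

Corner atoms are shared by 8 cells (1/8 each), face atoms by 2 (1/2 each), edge atoms by 4 (1/4 each).
Net atoms = 8 × 1/8 + 2 × 1/2 + 12 × 1/4 = 1 + 1 + 3 = 5.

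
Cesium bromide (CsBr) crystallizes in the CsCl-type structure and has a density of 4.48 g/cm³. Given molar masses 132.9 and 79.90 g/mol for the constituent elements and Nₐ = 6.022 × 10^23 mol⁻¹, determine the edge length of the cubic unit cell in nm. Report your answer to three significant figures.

M(CsBr) = 212.8 g/mol; Z = 1 formula unit per cell.
a³ = Z·M/(N_A·ρ) = 1 × 212.8 / (6.022 × 10²³ × 4.48) = 7.888 × 10^-23 cm³, so a = 4.289 × 10^-8 cm = 0.429 nm.

0.429 nm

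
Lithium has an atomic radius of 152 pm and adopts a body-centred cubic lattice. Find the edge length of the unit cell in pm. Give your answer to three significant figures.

351 pm

In a BCC lattice, atoms touch along the body diagonal, so √3·a = 4r.
a = 4r/√3 = 4 × 152 / 1.7321 = 351 pm.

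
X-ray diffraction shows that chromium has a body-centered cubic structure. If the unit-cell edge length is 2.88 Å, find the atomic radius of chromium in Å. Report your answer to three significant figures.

1.25 Å

In a BCC lattice, atoms touch along the body diagonal, so √3·a = 4r.
r = √3·a/4 = 1.7321 × 2.88 / 4 = 1.25 Å.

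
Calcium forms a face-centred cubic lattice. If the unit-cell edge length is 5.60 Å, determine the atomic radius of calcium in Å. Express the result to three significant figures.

1.98 Å

In an FCC lattice, atoms touch along the face diagonal, so √2·a = 4r.
r = √2·a/4 = 1.4142 × 5.60 / 4 = 1.98 Å.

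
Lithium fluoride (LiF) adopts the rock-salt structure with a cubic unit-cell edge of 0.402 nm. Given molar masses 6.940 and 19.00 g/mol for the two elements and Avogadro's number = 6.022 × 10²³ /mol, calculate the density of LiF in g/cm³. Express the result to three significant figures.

The rock-salt structure contains Z = 4 formula units per cell; M(LiF) = 6.940 + 19.00 = 25.94 g/mol.
a³ = (4.020 × 10^-8 cm)³ = 6.496 × 10^-23 cm³.
ρ = 4 × 25.94 / (6.022 × 10²³ × 6.496 × 10^-23) = 2.652 g/cm³.

2.65 g/cm³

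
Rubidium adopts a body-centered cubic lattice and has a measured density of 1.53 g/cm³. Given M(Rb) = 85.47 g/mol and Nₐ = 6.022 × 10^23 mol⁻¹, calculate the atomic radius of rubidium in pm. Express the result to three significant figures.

For a BCC cell (Z = 2), a³ = Z·M/(N_A·ρ) = 2 × 85.47 / (6.022 × 10²³ × 1.530) = 1.855 × 10^-22 cm³, so a = 5.703 × 10^-8 cm = 570.3 pm.
Atoms touch along the body diagonal, so √3·a = 4r, so r = 0.4330 × a = 247 pm.

247 pm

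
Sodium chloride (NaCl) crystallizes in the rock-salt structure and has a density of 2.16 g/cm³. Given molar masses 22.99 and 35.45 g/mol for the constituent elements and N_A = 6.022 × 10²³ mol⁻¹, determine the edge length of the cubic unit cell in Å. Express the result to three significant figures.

5.64 Å

M(NaCl) = 58.44 g/mol; Z = 4 formula units per cell.
a³ = Z·M/(N_A·ρ) = 4 × 58.44 / (6.022 × 10²³ × 2.16) = 1.797 × 10^-22 cm³, so a = 5.643 × 10^-8 cm = 5.64 Å.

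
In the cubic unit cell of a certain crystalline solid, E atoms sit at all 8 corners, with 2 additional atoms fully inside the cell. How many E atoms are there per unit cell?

3

Corner atoms are shared by 8 cells (1/8 each), interior atoms are unshared.
Net atoms = 8 × 1/8 + 2 = 1 + 2 = 3.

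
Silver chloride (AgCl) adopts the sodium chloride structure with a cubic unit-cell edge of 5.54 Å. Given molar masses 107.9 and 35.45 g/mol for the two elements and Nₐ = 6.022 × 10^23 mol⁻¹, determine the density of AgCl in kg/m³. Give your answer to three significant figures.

5600 kg/m³

The sodium chloride structure contains Z = 4 formula units per cell; M(AgCl) = 107.9 + 35.45 = 143.35 g/mol.
a³ = (5.540 × 10^-8 cm)³ = 1.700 × 10^-22 cm³.
ρ = 4 × 143.35 / (6.022 × 10²³ × 1.700 × 10^-22) = 5.600 g/cm³ = 5600 kg/m³.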